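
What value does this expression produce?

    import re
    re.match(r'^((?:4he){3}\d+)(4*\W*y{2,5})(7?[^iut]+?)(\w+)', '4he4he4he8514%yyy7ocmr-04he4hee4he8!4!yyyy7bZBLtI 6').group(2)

The match spans [0:22] → '4he4he4he8514%yyy7ocmr'.
Captured: group 1 = '4he4he4he8514', group 2 = '%yyy', group 3 = '7o', group 4 = 'cmr'.

'%yyy'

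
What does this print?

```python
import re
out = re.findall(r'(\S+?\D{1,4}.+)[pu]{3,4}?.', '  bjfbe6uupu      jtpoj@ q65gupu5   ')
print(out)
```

['bjfbe6uupu      jtpoj@ q65g']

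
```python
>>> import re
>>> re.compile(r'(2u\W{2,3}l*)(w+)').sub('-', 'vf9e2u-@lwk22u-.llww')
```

Each match is replaced by '-'.

'vf9e-k2-'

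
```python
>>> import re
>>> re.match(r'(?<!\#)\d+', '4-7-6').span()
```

(0, 1)

`match` is anchored at position 0; if the pattern doesn't fit there, it returns None.
The match spans [0:1] → '4'.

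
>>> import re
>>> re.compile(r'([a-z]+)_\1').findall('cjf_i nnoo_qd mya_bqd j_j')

['j']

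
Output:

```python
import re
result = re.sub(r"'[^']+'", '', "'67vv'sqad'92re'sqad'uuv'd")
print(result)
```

sqadsqadd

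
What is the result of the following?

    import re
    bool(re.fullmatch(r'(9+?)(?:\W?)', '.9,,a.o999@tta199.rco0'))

False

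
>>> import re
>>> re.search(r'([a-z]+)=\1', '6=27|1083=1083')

None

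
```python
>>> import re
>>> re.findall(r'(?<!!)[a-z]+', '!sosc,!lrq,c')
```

['osc', 'rq', 'c']

`(?!…)`/`(?<!…)` only lets a position through if the neighbouring text does NOT match; no characters are consumed.
Matches: at [2:5] → 'osc'; at [8:10] → 'rq'; at [11:12] → 'c'.
`findall` yields the raw match text (3 of them) because the pattern has no groups.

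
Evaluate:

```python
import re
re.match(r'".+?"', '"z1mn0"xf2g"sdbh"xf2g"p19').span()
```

(0, 7)

The `?` after the quantifier makes it lazy — it takes as little as possible before letting the rest of the pattern try.
`re.match` won't scan ahead — the pattern has to work from the very first character.
The match spans [0:7] → '"z1mn0"'.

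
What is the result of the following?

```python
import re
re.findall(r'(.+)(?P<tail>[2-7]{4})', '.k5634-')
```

This matches one or more of any character (captured); then exactly 4 of a character in [2-7] (captured as 'tail').
`findall` packs the 2 group values into a tuple for every match.

[('.k', '5634')]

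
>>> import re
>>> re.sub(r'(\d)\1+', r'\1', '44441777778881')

'41781'

`\1` has to match the exact text group 1 already captured.
Matches: at [0:4] → '4444'; at [5:10] → '77777'; at [10:13] → '888'.
The replacement refers to a captured group, so each match is rewritten using its own captured text.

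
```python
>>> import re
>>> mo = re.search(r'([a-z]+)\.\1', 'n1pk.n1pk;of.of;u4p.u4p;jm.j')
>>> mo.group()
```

`\1` is not a pattern — it's the concrete string captured by group 1, re-applied verbatim.
Unlike `match`, `search` isn't anchored — it looks for the pattern anywhere in the string.
The match spans [10:15] → 'of.of'.
Captured: group 1 = 'of'.

'of.of'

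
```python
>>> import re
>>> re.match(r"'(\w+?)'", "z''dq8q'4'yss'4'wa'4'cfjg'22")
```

None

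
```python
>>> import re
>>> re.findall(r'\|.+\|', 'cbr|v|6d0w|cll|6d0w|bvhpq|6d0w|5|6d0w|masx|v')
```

With no groups in the pattern, `findall` gives back each whole match — 1 here.

['|v|6d0w|cll|6d0w|bvhpq|6d0w|5|6d0w|masx|']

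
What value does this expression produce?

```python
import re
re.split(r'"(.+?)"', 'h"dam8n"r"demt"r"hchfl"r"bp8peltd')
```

['h', 'dam8n', 'r', 'demt', 'r', 'hchfl', 'r"bp8peltd']

Matches to split on: at [1:8] → '"dam8n"'; at [9:15] → '"demt"'; at [16:23] → '"hchfl"'.
With a capturing group present, the delimiter's captured portion is kept in the result list.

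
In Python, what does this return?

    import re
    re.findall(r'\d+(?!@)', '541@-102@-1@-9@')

['54', '10']

Because the assertion is negative and zero-width, positions next to the forbidden text are skipped.
Matches: at [0:2] → '54'; at [5:7] → '10'.
No capturing groups, so `findall` returns the 2 full match strings.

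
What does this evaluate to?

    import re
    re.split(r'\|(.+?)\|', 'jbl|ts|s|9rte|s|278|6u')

Matches to split on: at [3:7] → '|ts|'; at [8:14] → '|9rte|'; at [15:20] → '|278|'.
Because the pattern has a capturing group, `split` also inserts each captured text between the pieces.

['jbl', 'ts', 's', '9rte', 's', '278', '6u']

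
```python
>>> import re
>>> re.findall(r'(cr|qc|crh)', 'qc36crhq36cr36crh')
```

['qc', 'cr', 'cr', 'cr']

The regex engine tests alternatives in the order written; an earlier branch that matches wins even if a later one would match more.
Matches: at [0:2] match 'qc', group 1 = 'qc'; at [4:6] match 'cr', group 1 = 'cr'; at [10:12] match 'cr', group 1 = 'cr'; at [14:16] match 'cr', group 1 = 'cr'.
`findall` collects group 1 from each match (4 total).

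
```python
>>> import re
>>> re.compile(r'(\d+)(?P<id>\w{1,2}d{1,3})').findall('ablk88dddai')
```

Pattern: one or more of a digit (captured); then 1 to 2 of a word character, then 1 to 3 of the literal 'd' (captured as 'id').
Walking the string: at [4:9] match '88ddd', groups = ('88', 'ddd').
Multiple groups make `findall` return tuples — one 2-tuple for the one match.

[('88', 'ddd')]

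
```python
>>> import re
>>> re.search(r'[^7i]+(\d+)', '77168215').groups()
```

The pattern matches one or more of any character except [7i]; then one or more of a digit (captured).
`re.search` tries every starting position until one works.
The match spans [2:8] → '168215'.
Captured: group 1 = '5'.

('5',)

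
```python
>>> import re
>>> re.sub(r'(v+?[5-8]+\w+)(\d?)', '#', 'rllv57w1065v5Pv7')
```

'rll#'

The pattern matches one or more of a literal 'v' (lazy), then one or more of a character in [5-8], then one or more of a word character (captured); then optionally a digit (captured).
Each match is replaced by '#'.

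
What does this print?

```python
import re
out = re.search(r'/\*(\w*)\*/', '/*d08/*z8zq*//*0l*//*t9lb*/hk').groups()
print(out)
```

('z8zq',)

Unlike `match`, `search` isn't anchored — it looks for the pattern anywhere in the string.
The match spans [5:13] → '/*z8zq*/'.
Captured: group 1 = 'z8zq'.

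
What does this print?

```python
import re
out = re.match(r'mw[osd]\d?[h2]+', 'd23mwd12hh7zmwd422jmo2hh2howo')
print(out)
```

With `match`, the pattern is implicitly anchored at the beginning.
Here the pattern fails at index 0, so the call returns None.

None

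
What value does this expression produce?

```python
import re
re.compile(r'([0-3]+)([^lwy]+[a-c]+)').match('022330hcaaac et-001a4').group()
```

'022330hcaaac et-001a'

This matches one or more of a character in [0-3] (captured); then one or more of any character except [lwy], then one or more of a character in [a-c] (captured).
`re.match` only tries the pattern at the start of the string.
The match spans [0:20] → '022330hcaaac et-001a'.
Captured: group 1 = '022330', group 2 = 'hcaaac et-001a'.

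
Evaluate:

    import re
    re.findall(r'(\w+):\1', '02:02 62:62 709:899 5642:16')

`\1` is not a pattern — it's the concrete string captured by group 1, re-applied verbatim.
Matches: at [0:5] match '02:02', group 1 = '02'; at [6:11] match '62:62', group 1 = '62'.
Because there's exactly one group, `findall` drops the full match and keeps group 1 from each hit.

['02', '62']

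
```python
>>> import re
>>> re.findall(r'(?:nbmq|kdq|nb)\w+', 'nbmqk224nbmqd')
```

['nbmqk224nbmqd']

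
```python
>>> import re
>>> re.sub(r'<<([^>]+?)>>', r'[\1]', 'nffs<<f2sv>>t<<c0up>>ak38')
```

Matches: at [4:12] → '<<f2sv>>'; at [13:21] → '<<c0up>>'.
The replacement refers to a captured group, so each match is rewritten using its own captured text.

'nffs[f2sv]t[c0up]ak38'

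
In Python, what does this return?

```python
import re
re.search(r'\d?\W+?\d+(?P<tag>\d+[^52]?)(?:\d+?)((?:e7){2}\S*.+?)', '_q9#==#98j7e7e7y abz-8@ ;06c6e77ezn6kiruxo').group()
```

Pattern: optionally a digit, then one or more of a non-word character (lazy), then one or more of a digit; then one or more of a digit, then optionally any character except [52] (captured as 'tag'); then one or more of a digit (lazy) (non-capturing group); then the literal 'e7' repeated 2 times, then zero or more of a non-whitespace character, then one or more of any character (lazy) (captured).
Unlike `match`, `search` isn't anchored — it looks for the pattern anywhere in the string.
The match spans [2:17] → '9#==#98j7e7e7y '.
Captured: group 1 = '8j', group 2 = 'e7e7y '.

'9#==#98j7e7e7y '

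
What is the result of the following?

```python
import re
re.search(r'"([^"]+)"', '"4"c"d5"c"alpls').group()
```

'"4"'

Unlike `match`, `search` isn't anchored — it looks for the pattern anywhere in the string.
The match spans [0:3] → '"4"'.
Captured: group 1 = '4'.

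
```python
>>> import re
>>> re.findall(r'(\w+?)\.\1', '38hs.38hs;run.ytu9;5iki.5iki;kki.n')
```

The backreference `\1` re-matches whatever the first group consumed, character for character.
`findall` collects group 1 from each match (2 total).

['38hs', '5iki']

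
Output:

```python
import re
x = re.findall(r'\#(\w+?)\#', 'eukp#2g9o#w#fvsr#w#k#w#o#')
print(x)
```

['2g9o', 'fvsr', 'k', 'o']

With a single group, `findall` returns only what that group captured — 4 items.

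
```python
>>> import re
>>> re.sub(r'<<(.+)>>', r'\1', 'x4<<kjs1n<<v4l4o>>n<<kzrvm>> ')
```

`\1` in the replacement pulls in group 1's text for each match.

'x4kjs1n<<v4l4o>>n<<kzrvm '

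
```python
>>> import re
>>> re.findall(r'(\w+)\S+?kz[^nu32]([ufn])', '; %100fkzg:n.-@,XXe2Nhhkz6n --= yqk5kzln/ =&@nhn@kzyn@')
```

[('100fkzg', 'n'), ('yqk', 'n'), ('nhn', 'n')]

Pattern: one or more of a word character (captured); then one or more of a non-whitespace character (lazy), then the literal 'kz', then any character except [nu32]; then one of [ufn] (captured).
Scanning left to right: at [3:27] match '100fkzg:n.-@,XXe2Nhhkz6n', groups = ('100fkzg', 'n'); at [32:40] match 'yqk5kzln', groups = ('yqk', 'n'); at [45:53] match 'nhn@kzyn', groups = ('nhn', 'n').
2 groups means each result is a tuple of 2 captured strings — 3 here.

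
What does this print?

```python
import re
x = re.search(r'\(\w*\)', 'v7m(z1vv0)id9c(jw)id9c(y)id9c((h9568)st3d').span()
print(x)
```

(3, 10)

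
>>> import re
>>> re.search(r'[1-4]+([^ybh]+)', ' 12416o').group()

'12416o'

The match spans [1:7] → '12416o'.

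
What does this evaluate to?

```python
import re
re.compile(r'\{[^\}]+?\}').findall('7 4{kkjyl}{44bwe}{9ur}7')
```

['{kkjyl}', '{44bwe}', '{9ur}']

Matches: at [3:10] → '{kkjyl}'; at [10:17] → '{44bwe}'; at [17:22] → '{9ur}'.
No capturing groups, so `findall` returns the 3 full match strings.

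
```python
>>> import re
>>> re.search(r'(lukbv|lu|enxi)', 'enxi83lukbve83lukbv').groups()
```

('enxi',)

Unlike `match`, `search` isn't anchored — it looks for the pattern anywhere in the string.
The match spans [0:4] → 'enxi'.
Captured: group 1 = 'enxi'.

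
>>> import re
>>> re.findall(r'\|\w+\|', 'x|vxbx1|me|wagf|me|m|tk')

['|vxbx1|', '|wagf|', '|m|']

Since nothing is captured, `findall` lists the 3 matched substrings directly.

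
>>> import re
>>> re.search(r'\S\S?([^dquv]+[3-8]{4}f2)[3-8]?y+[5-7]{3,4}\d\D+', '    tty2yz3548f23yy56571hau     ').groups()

('y2yz3548f2',)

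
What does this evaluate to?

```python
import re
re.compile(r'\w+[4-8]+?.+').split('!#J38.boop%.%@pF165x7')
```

['!#', '']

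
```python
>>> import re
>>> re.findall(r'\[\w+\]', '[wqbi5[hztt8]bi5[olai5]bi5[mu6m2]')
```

['[hztt8]', '[olai5]', '[mu6m2]']

Matches: at [6:13] → '[hztt8]'; at [16:23] → '[olai5]'; at [26:33] → '[mu6m2]'.
With no groups in the pattern, `findall` gives back each whole match — 3 here.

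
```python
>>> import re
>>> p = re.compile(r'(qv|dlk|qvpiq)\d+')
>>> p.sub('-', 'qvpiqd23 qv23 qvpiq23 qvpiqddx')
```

'qvpiqd23 - - qvpiqddx'

Matches: at [9:13] → 'qv23'; at [14:21] → 'qvpiq23'.
`sub` substitutes '-' at each match site.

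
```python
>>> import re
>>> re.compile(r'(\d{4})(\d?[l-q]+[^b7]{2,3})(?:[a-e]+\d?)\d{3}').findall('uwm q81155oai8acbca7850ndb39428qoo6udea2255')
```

With 2 capturing groups, `findall` returns a 2-tuple per match.

[('8115', '5oai8'), ('3942', '8qoo6ud')]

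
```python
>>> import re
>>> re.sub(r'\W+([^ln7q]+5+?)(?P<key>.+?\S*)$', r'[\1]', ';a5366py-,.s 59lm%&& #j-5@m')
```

'[a5366py-,.s 5]'

The pattern matches one or more of a non-word character; then one or more of any character except [ln7q], then one or more of the literal '5' (lazy) (captured); then one or more of any character (lazy), then zero or more of a non-whitespace character (captured as 'key'); then anchored at the end.
Matches: at [0:27] → ';a5366py-,.s 59lm%&& #j-5@m'.
`\1` in the replacement pulls in group 1's text for each match.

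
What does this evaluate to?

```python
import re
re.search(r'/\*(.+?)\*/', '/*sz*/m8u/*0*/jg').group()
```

'/*sz*/'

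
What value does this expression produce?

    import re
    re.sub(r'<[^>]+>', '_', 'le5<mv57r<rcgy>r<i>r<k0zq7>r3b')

'le5_r_r_r3b'

`sub` substitutes '_' at each match site.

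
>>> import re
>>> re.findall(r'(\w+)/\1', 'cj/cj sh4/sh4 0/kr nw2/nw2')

['cj', 'sh4', 'nw2']

The backreference `\1` re-matches whatever the first group consumed, character for character.
Walking the string: at [0:5] match 'cj/cj', group 1 = 'cj'; at [6:13] match 'sh4/sh4', group 1 = 'sh4'; at [19:26] match 'nw2/nw2', group 1 = 'nw2'.
With a single group, `findall` returns only what that group captured — 3 items.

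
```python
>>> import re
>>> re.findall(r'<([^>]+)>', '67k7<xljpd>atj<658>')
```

['xljpd', '658']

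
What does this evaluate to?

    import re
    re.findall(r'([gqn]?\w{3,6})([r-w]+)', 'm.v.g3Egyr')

[('g3Egy', 'r')]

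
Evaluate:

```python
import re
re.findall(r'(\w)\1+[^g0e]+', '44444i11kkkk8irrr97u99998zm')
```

['4']

`\1` is not a pattern — it's the concrete string captured by group 1, re-applied verbatim.
Scanning left to right: at [0:27] match '44444i11kkkk8irrr97u99998zm', group 1 = '4'.
With a single group, `findall` returns only what that group captured — 1 item.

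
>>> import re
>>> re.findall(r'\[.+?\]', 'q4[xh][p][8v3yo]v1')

['[xh]', '[p]', '[8v3yo]']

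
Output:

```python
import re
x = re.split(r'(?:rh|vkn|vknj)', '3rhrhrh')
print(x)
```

Matches to split on: at [1:3] → 'rh'; at [3:5] → 'rh'; at [5:7] → 'rh'.
The string is cut at each match, leaving 4 pieces.

['3', '', '', '']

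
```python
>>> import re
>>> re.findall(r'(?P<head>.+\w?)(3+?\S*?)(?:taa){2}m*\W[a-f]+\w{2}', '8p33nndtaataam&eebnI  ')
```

This matches one or more of any character, then optionally a word character (captured as 'head'); then one or more of the literal '3' (lazy), then zero or more of a non-whitespace character (lazy) (captured); then the literal 'taa' repeated 2 times, then zero or more of a literal 'm', then a non-word character; then one or more of a character in [a-f], then exactly 2 of a word character.
`findall` packs the 2 group values into a tuple for every match.

[('8p3', '3nnd')]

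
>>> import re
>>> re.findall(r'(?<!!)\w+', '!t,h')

Because the assertion is negative and zero-width, positions next to the forbidden text are skipped.
Matches: at [3:4] → 'h'.
Since nothing is captured, `findall` lists the 1 matched substring directly.

['h']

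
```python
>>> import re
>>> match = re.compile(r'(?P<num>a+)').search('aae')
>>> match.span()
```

(0, 2)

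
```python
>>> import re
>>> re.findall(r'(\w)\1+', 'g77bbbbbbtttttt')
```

`\1` has to match the exact text group 1 already captured.
One capturing group, so `findall` returns just the captured substring from each match — 3 in all.

['7', 'b', 't']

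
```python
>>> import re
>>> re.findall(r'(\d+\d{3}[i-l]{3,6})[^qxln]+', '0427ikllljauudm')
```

Pattern: one or more of a digit, then exactly 3 of a digit, then 3 to 6 of a character in [i-l] (captured); then one or more of any character except [qxln].
Scanning left to right: at [0:15] match '0427ikllljauudm', group 1 = '0427iklllj'.
Because there's exactly one group, `findall` drops the full match and keeps group 1 from the one hit.

['0427iklllj']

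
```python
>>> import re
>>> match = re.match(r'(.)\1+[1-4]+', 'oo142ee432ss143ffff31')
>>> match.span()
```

`re.match` won't scan ahead — the pattern has to work from the very first character.
The match spans [0:5] → 'oo142'.

(0, 5)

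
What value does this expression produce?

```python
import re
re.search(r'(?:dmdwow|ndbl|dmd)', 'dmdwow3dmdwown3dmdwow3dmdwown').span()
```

(0, 6)

`|` is ordered: at each position the engine commits to the first alternative that works.
`re.search` tries every starting position until one works.
The match spans [0:6] → 'dmdwow'.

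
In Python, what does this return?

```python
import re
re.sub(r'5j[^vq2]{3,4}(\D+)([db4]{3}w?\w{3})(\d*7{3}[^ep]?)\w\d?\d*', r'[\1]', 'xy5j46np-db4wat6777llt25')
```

'xy[-]t25'

The pattern matches the literal '5j', then 3 to 4 of any character except [vq2]; then one or more of a non-digit (captured); then exactly 3 of one of [db4], then optionally a literal 'w', then exactly 3 of a word character (captured); then zero or more of a digit, then exactly 3 of a literal '7', then optionally any character except [ep] (captured); then a word character, then optionally a digit, then zero or more of a digit.
Matches: at [2:21] → '5j46np-db4wat6777ll'.
Each match is replaced using the text its own group 1 captured.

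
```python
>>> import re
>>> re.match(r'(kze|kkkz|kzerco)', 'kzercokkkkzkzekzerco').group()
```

'kze'

`re.match` only tries the pattern at the start of the string.
The match spans [0:3] → 'kze'.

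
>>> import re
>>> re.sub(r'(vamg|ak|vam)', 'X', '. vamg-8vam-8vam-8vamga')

The regex engine tests alternatives in the order written; an earlier branch that matches wins even if a later one would match more.
Matches: at [2:6] → 'vamg'; at [8:11] → 'vam'; at [13:16] → 'vam'; at [18:22] → 'vamg'.
`sub` substitutes 'X' at each match site.

'. X-8X-8X-8Xa'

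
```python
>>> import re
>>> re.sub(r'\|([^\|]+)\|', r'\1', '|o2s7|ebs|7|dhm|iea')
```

`\1` in the replacement pulls in group 1's text for each match.

'o2s7ebs7dhm|iea'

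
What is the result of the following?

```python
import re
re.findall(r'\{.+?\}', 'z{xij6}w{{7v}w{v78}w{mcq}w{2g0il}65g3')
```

['{xij6}', '{{7v}', '{v78}', '{mcq}', '{2g0il}']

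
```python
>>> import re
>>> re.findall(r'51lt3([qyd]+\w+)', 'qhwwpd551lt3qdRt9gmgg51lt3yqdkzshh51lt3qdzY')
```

The pattern matches the literal '51l', then the literal 't3'; then one or more of one of [qyd], then one or more of a word character (captured).
Scanning left to right: at [7:43] match '51lt3qdRt9gmgg51lt3yqdkzshh51lt3qdzY', group 1 = 'qdRt9gmgg51lt3yqdkzshh51lt3qdzY'.
With a single group, `findall` returns only what that group captured — 1 item.

['qdRt9gmgg51lt3yqdkzshh51lt3qdzY']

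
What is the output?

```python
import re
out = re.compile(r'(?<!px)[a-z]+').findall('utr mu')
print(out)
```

['utr', 'mu']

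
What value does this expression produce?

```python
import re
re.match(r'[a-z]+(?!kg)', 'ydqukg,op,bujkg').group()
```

A negative assertion filters positions out without eating any characters.
`match` is anchored at position 0; if the pattern doesn't fit there, it returns None.
The match spans [0:6] → 'ydqukg'.

'ydqukg'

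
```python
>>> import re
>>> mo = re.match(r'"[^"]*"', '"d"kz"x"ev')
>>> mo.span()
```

`re.match` won't scan ahead — the pattern has to work from the very first character.
The match spans [0:3] → '"d"'.

(0, 3)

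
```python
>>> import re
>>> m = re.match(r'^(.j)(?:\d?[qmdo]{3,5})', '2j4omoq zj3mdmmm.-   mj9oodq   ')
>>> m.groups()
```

('2j',)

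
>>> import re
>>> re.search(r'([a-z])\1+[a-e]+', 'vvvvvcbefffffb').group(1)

The match spans [0:8] → 'vvvvvcbe'.
Captured: group 1 = 'v'.

'v'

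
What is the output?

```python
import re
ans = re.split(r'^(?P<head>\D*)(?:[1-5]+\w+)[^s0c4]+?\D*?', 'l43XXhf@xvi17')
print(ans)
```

The pattern matches anchored at the start of the string; then zero or more of a non-digit (captured as 'head'); then one or more of a character in [1-5], then one or more of a word character (non-capturing group); then one or more of any character except [s0c4] (lazy), then zero or more of a non-digit (lazy).
Lazy quantifiers expand one character at a time until the remainder of the pattern can match.
Matches to split on: at [0:8] → 'l43XXhf@'.
The group in the pattern means `split` returns the separators' captures alongside the pieces.

['', 'l', 'xvi17']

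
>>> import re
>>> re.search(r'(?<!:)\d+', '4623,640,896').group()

'4623'

Because the assertion is negative and zero-width, positions next to the forbidden text are skipped.
`re.search` scans for the first position where the pattern succeeds.
The match spans [0:4] → '4623'.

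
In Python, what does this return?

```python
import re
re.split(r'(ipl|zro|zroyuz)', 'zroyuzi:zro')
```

Alternation tries branches left to right and keeps the first one that lets the overall match succeed at that position.
The group in the pattern means `split` returns the separators' captures alongside the pieces.

['', 'zro', 'yuzi:', 'zro', '']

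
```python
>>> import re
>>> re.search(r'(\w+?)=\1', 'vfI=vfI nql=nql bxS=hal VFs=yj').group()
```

'vfI=vfI'

`\1` is not a pattern — it's the concrete string captured by group 1, re-applied verbatim.
The match spans [0:7] → 'vfI=vfI'.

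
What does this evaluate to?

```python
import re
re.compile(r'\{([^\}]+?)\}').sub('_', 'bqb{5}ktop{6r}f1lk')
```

'bqb_ktop_f1lk'

Matches: at [3:6] → '{5}'; at [10:14] → '{6r}'.
Every occurrence is swapped for '_'.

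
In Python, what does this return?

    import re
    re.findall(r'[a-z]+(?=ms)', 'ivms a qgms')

['iv', 'qg']

Because the assertion is zero-width, the text it checks is not consumed and won't appear in the result.
`findall` yields the raw match text (2 of them) because the pattern has no groups.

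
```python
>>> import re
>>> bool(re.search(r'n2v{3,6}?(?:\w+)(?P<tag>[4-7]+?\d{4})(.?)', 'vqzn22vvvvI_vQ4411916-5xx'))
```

False

This matches the literal 'n2', then 3 to 6 of a literal 'v' (lazy); then one or more of a word character (non-capturing group); then one or more of a character in [4-7] (lazy), then exactly 4 of a digit (captured as 'tag'); then optionally any character (captured).
Unlike `match`, `search` isn't anchored — it looks for the pattern anywhere in the string.
Here nothing in the string fits, so the call returns None, and `bool(None)` is False.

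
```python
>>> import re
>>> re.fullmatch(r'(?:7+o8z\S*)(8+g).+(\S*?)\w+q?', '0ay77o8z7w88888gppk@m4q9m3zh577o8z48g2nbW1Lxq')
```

None

`re.fullmatch` requires the pattern to consume the entire string.
Here the pattern can't cover the whole string, so the call returns None.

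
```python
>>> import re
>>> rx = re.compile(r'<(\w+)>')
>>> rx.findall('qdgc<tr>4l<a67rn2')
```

['tr']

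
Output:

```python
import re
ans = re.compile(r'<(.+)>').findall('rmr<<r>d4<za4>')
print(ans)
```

['<r>d4<za4']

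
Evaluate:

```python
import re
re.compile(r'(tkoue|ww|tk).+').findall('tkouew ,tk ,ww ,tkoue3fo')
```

`|` is ordered: at each position the engine commits to the first alternative that works.
Scanning left to right: at [0:24] match 'tkouew ,tk ,ww ,tkoue3fo', group 1 = 'tkoue'.
Because there's exactly one group, `findall` drops the full match and keeps group 1 from the one hit.

['tkoue']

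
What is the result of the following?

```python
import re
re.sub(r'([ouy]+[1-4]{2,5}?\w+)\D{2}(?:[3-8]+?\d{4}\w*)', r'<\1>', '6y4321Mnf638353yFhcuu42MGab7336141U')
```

The pattern matches one or more of one of [ouy], then 2 to 5 of a character in [1-4] (lazy), then one or more of a word character (captured); then exactly 2 of a non-digit; then one or more of a character in [3-8] (lazy), then exactly 4 of a digit, then zero or more of a word character (non-capturing group).
Matches: at [1:35] → 'y4321Mnf638353yFhcuu42MGab7336141U'.
Each match is replaced using the text its own group 1 captured.

'6<y4321Mnf638353yFhcuu42MG>'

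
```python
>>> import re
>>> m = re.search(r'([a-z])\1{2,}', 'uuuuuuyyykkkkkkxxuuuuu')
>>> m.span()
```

(0, 6)

`\1` has to match the exact text group 1 already captured.
`search` walks the string left to right and returns the first match it finds.
The match spans [0:6] → 'uuuuuu'.
Captured: group 1 = 'u'.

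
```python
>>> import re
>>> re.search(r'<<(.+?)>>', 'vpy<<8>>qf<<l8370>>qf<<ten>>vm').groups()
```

('8',)

The match spans [3:8] → '<<8>>'.
Captured: group 1 = '8'.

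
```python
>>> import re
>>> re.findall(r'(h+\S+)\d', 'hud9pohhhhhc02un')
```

With a single group, `findall` returns only what that group captured — 1 item.

['hud9pohhhhhc0']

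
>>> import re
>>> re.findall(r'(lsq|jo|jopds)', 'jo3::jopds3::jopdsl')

['jo', 'jo', 'jo']

`|` is ordered: at each position the engine commits to the first alternative that works.
With a single group, `findall` returns only what that group captured — 3 items.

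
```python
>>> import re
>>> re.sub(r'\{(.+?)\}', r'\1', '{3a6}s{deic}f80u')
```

Because the quantifier is non-greedy, it stops expanding at the earliest point where the rest of the pattern can succeed.
Matches: at [0:5] → '{3a6}'; at [6:12] → '{deic}'.
`\1` in the replacement pulls in group 1's text for each match.

'3a6sdeicf80u'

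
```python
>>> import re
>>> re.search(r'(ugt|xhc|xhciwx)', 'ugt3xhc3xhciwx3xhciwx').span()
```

Unlike `match`, `search` isn't anchored — it looks for the pattern anywhere in the string.
The match spans [0:3] → 'ugt'.
Captured: group 1 = 'ugt'.

(0, 3)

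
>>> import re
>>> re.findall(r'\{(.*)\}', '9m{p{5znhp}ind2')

['p{5znhp']

Scanning left to right: at [2:11] match '{p{5znhp}', group 1 = 'p{5znhp'.
With a single group, `findall` returns only what that group captured — 1 item.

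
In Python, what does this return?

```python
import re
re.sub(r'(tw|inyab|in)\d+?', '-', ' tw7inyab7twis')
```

' --twis'

Matches: at [1:4] → 'tw7'; at [4:10] → 'inyab7'.
Each match is replaced by '-'.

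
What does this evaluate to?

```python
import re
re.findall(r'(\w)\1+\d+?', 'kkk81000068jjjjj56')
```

['k', '0', 'j']

`\1` has to match the exact text group 1 already captured.
Matches: at [0:4] match 'kkk8', group 1 = 'k'; at [5:10] match '00006', group 1 = '0'; at [11:17] match 'jjjjj5', group 1 = 'j'.
`findall` collects group 1 from each match (3 total).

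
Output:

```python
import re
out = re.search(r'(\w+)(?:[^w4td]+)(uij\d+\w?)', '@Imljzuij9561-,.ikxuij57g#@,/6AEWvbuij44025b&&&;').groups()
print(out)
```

The match spans [1:44] → 'Imljzuij9561-,.ikxuij57g#@,/6AEWvbuij44025b'.
Captured: group 1 = 'Imljzuij9561', group 2 = 'uij44025b'.

('Imljzuij9561', 'uij44025b')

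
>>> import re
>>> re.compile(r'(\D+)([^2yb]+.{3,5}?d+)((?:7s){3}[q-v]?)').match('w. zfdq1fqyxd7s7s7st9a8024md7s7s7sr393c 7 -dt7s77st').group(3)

This matches one or more of a non-digit (captured); then one or more of any character except [2yb], then 3 to 5 of any character (lazy), then one or more of the literal 'd' (captured); then the literal '7s' repeated 3 times, then optionally a character in [q-v] (captured).
`match` is anchored at position 0; if the pattern doesn't fit there, it returns None.
The match spans [0:20] → 'w. zfdq1fqyxd7s7s7st'.
Captured: group 1 = 'w. zfdq', group 2 = '1fqyxd', group 3 = '7s7s7st'.

'7s7s7st'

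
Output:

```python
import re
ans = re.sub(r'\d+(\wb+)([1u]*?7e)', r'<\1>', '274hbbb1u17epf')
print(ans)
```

<hbbb>pf

Pattern: one or more of a digit; then a word character, then one or more of a literal 'b' (captured); then zero or more of one of [1u] (lazy), then the literal '7e' (captured).
Matches: at [0:12] → '274hbbb1u17e'.
The replacement refers to a captured group, so each match is rewritten using its own captured text.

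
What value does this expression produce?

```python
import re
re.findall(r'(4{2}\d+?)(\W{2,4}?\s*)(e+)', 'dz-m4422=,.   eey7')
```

[('4422', '=,.   ', 'ee')]

Pattern: exactly 2 of a literal '4', then one or more of a digit (lazy) (captured); then 2 to 4 of a non-word character (lazy), then zero or more of whitespace (captured); then one or more of a literal 'e' (captured).
Matches: at [4:16] match '4422=,.   ee', groups = ('4422', '=,.   ', 'ee').
`findall` packs the 3 group values into a tuple for every match.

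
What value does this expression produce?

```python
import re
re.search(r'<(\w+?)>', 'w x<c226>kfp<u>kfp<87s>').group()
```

Unlike `match`, `search` isn't anchored — it looks for the pattern anywhere in the string.
The match spans [3:9] → '<c226>'.
Captured: group 1 = 'c226'.

'<c226>'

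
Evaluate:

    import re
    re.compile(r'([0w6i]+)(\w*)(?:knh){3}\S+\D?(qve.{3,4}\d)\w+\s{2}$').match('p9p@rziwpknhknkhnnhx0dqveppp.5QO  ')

None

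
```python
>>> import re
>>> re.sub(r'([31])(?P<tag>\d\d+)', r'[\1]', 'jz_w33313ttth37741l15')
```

'jz_w[3]ttth[3]l15'

Pattern: one of [31] (captured); then a digit, then one or more of a digit (captured as 'tag').
Matches: at [4:9] → '33313'; at [13:18] → '37741'.
`\1` in the replacement pulls in group 1's text for each match.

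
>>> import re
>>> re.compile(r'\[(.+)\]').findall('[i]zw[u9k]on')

Scanning left to right: at [0:10] match '[i]zw[u9k]', group 1 = 'i]zw[u9k'.
Because there's exactly one group, `findall` drops the full match and keeps group 1 from the one hit.

['i]zw[u9k']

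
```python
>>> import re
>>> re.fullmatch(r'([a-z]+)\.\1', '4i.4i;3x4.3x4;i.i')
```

None

`\1` is not a pattern — it's the concrete string captured by group 1, re-applied verbatim.
For `fullmatch`, every character of the input must be accounted for by the pattern.
Here the string isn't matched end-to-end, so the call returns None.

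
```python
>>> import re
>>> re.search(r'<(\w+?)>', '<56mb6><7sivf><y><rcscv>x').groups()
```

The match spans [0:7] → '<56mb6>'.
Captured: group 1 = '56mb6'.

('56mb6',)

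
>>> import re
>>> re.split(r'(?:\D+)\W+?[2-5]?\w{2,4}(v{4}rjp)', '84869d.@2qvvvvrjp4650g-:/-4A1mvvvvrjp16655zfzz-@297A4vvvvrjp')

['84869', 'vvvvrjp', '4650', 'vvvvrjp', '16655', 'vvvvrjp', '']

The pattern matches one or more of a non-digit (non-capturing group); then one or more of a non-word character (lazy), then optionally a character in [2-5]; then 2 to 4 of a word character; then exactly 4 of the literal 'v', then the literal 'rjp' (captured).
Matches to split on: at [5:17] → 'd.@2qvvvvrjp'; at [21:37] → 'g-:/-4A1mvvvvrjp'; at [42:60] → 'zfzz-@297A4vvvvrjp'.
With a capturing group present, the delimiter's captured portion is kept in the result list.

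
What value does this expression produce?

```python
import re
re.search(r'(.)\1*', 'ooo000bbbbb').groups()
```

('o',)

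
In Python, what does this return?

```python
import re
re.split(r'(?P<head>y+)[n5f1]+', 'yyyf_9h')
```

The pattern matches one or more of a literal 'y' (captured as 'head'); then one or more of one of [n5f1].
Matches to split on: at [0:4] → 'yyyf'.
Because the pattern has a capturing group, `split` also inserts each captured text between the pieces.

['', 'yyy', '_9h']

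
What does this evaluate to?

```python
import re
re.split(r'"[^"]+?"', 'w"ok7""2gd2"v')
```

['w', '', 'v']

Matches to split on: at [1:6] → '"ok7"'; at [6:12] → '"2gd2"'.
Each match becomes a cut point; 3 segments remain.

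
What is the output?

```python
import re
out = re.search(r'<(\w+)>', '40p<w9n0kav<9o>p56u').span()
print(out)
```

(11, 15)

`search` walks the string left to right and returns the first match it finds.
The match spans [11:15] → '<9o>'.
Captured: group 1 = '9o'.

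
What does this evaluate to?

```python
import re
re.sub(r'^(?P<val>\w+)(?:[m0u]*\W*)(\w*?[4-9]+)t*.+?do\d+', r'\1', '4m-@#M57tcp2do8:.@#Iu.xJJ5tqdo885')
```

'4m:.@#Iu.xJJ5tqdo885'

Lazy quantifiers expand one character at a time until the remainder of the pattern can match.
Each match is replaced using the text its own group 1 captured.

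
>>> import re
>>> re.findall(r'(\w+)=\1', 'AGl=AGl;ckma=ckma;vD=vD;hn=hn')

After group 1 captures some text, `\1` only succeeds where that same text appears again.
Matches: at [0:7] match 'AGl=AGl', group 1 = 'AGl'; at [8:17] match 'ckma=ckma', group 1 = 'ckma'; at [18:23] match 'vD=vD', group 1 = 'vD'; at [24:29] match 'hn=hn', group 1 = 'hn'.
One capturing group, so `findall` returns just the captured substring from each match — 4 in all.

['AGl', 'ckma', 'vD', 'hn']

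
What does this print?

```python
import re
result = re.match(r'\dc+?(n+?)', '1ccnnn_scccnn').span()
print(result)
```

(0, 4)

The pattern matches a digit, then one or more of a literal 'c' (lazy); then one or more of a literal 'n' (lazy) (captured).
With the lazy modifier that quantifier settles for the fewest repetitions that let the rest of the pattern succeed (the atoms after it are unaffected and can still be greedy).
`re.match` won't scan ahead — the pattern has to work from the very first character.
The match spans [0:4] → '1ccn'.
Captured: group 1 = 'n'.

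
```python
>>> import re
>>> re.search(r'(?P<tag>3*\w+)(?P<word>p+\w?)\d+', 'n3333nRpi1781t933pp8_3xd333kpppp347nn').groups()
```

This matches zero or more of a literal '3', then one or more of a word character (captured as 'tag'); then one or more of the literal 'p', then optionally a word character (captured as 'word'); then one or more of a digit.
`re.search` tries every starting position until one works.
The match spans [0:35] → 'n3333nRpi1781t933pp8_3xd333kpppp347'.
Captured: group 1 = 'n3333nRpi1781t933pp8_3xd333kppp', group 2 = 'p3'.

('n3333nRpi1781t933pp8_3xd333kppp', 'p3')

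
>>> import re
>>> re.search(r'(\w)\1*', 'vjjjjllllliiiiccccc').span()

(0, 1)

A backreference is literal: `\1` must see the identical characters the first group matched.
Unlike `match`, `search` isn't anchored — it looks for the pattern anywhere in the string.
The match spans [0:1] → 'v'.
Captured: group 1 = 'v'.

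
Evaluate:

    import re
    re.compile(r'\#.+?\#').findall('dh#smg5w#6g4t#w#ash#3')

['#smg5w#', '#w#']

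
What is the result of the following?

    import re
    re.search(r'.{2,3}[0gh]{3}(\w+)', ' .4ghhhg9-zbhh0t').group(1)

'hg9'

Pattern: 2 to 3 of any character, then exactly 3 of one of [0gh]; then one or more of a word character (captured).
Unlike `match`, `search` isn't anchored — it looks for the pattern anywhere in the string.
The match spans [0:9] → ' .4ghhhg9'.
Captured: group 1 = 'hg9'.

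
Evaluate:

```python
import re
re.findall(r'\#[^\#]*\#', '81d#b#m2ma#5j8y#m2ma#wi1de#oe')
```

Walking the string: at [3:6] → '#b#'; at [10:16] → '#5j8y#'; at [20:27] → '#wi1de#'.
No capturing groups, so `findall` returns the 3 full match strings.

['#b#', '#5j8y#', '#wi1de#']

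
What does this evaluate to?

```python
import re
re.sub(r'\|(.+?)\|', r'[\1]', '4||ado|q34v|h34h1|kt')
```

'4[|ado]q34v[h34h1]kt'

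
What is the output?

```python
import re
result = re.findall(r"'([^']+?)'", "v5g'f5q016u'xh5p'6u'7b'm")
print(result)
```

Matches: at [3:12] match "'f5q016u'", group 1 = 'f5q016u'; at [16:20] match "'6u'", group 1 = '6u'.
With a single group, `findall` returns only what that group captured — 2 items.

['f5q016u', '6u']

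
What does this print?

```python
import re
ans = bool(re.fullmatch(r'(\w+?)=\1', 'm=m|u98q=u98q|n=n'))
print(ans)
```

False

`\1` has to match the exact text group 1 already captured.
`fullmatch` succeeds only if the pattern covers the string from start to end.
Here the string isn't matched end-to-end, so the call returns None, and `bool(None)` is False.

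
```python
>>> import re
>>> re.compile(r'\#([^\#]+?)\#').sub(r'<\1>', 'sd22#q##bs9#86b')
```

'sd22<q><bs9>86b'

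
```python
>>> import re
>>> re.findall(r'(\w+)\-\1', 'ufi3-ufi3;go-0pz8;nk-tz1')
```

['ufi3']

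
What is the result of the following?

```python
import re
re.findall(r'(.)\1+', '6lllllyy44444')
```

['l', 'y', '4']

`\1` is not a pattern — it's the concrete string captured by group 1, re-applied verbatim.
Walking the string: at [1:6] match 'lllll', group 1 = 'l'; at [6:8] match 'yy', group 1 = 'y'; at [8:13] match '44444', group 1 = '4'.
Because there's exactly one group, `findall` drops the full match and keeps group 1 from each hit.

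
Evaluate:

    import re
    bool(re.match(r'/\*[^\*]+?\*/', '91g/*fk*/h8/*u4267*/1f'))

`re.match` won't scan ahead — the pattern has to work from the very first character.
Here position 0 doesn't satisfy it, so the call returns None, and `bool(None)` is False.

False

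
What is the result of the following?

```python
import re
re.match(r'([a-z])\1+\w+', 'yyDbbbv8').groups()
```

The match spans [0:8] → 'yyDbbbv8'.
Captured: group 1 = 'y'.

('y',)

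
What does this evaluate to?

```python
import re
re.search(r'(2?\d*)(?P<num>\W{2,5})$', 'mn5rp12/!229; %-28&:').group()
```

Pattern: optionally the literal '2', then zero or more of a digit (captured); then 2 to 5 of a non-word character (captured as 'num'); then anchored at the end.
Unlike `match`, `search` isn't anchored — it looks for the pattern anywhere in the string.
The match spans [16:20] → '28&:'.
Captured: group 1 = '28', group 2 = '&:'.

'28&:'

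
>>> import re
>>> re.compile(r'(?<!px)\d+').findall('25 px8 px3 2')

['25', '2']

`(?!…)`/`(?<!…)` only lets a position through if the neighbouring text does NOT match; no characters are consumed.
Walking the string: at [0:2] → '25'; at [11:12] → '2'.
With no groups in the pattern, `findall` gives back each whole match — 2 here.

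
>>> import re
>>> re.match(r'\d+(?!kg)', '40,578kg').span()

(0, 2)

`match` is anchored at position 0; if the pattern doesn't fit there, it returns None.
The match spans [0:2] → '40'.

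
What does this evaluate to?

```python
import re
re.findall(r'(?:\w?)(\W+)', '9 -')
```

[' -']

The pattern matches optionally a word character (non-capturing group); then one or more of a non-word character (captured).
`findall` collects group 1 from the one match (1 total).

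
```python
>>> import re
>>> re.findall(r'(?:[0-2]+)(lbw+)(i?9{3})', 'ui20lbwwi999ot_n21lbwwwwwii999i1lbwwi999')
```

[('lbww', 'i999'), ('lbww', 'i999')]

Pattern: one or more of a character in [0-2] (non-capturing group); then the literal 'lb', then one or more of the literal 'w' (captured); then optionally the literal 'i', then exactly 3 of the literal '9' (captured).
Scanning left to right: at [2:12] match '20lbwwi999', groups = ('lbww', 'i999'); at [31:40] match '1lbwwi999', groups = ('lbww', 'i999').
`findall` packs the 2 group values into a tuple for every match.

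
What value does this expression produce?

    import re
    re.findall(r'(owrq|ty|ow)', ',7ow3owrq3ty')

['ow', 'owrq', 'ty']

The regex engine tests alternatives in the order written; an earlier branch that matches wins even if a later one would match more.
With a single group, `findall` returns only what that group captured — 3 items.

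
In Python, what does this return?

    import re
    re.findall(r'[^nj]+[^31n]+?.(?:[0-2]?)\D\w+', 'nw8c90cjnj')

This matches one or more of any character except [nj]; then one or more of any character except [31n] (lazy), then any character; then optionally a character in [0-2] (non-capturing group); then a non-digit, then one or more of a word character.
Matches: at [1:10] → 'w8c90cjnj'.
`findall` yields the raw match text (1 of them) because the pattern has no groups.

['w8c90cjnj']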